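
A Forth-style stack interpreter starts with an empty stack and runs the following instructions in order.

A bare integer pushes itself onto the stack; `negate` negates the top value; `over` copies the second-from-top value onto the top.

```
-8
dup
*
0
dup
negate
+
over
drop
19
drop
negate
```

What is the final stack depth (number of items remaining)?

-8      [-8]
dup     [-8, -8]
*       [64]
0       [64, 0]
dup     [64, 0, 0]
negate  [64, 0, 0]
+       [64, 0]
over    [64, 0, 64]
drop    [64, 0]
19      [64, 0, 19]
drop    [64, 0]
negate  [64, 0]

2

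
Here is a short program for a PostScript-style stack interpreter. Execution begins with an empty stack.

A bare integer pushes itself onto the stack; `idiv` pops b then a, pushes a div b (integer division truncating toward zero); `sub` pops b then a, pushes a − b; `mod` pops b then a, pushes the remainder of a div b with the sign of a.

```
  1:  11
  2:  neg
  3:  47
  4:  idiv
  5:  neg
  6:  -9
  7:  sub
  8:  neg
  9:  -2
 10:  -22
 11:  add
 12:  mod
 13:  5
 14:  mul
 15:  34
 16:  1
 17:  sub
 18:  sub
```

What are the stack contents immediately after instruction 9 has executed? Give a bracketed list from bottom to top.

11   : 11
neg  : -11
47   : -11 47
idiv : 0
neg  : 0
-9   : 0 -9
sub  : 9
neg  : -9
-2   : -9 -2

[-9, -2]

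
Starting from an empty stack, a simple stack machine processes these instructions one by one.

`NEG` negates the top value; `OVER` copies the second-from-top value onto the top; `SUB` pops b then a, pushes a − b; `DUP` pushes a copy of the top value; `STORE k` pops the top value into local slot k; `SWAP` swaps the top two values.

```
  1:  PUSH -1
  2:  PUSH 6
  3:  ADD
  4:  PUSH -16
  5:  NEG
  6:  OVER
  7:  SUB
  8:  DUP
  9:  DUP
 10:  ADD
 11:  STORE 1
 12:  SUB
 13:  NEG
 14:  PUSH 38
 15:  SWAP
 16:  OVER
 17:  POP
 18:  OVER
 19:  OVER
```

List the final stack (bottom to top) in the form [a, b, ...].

PUSH -1  → [-1]
PUSH 6   → [-1, 6]
ADD      → [5]
PUSH -16 → [5, -16]
NEG      → [5, 16]
OVER     → [5, 16, 5]
SUB      → [5, 11]
DUP      → [5, 11, 11]
DUP      → [5, 11, 11, 11]
ADD      → [5, 11, 22]
STORE 1  → [5, 11]
SUB      → [-6]
NEG      → [6]
PUSH 38  → [6, 38]
SWAP     → [38, 6]
OVER     → [38, 6, 38]
POP      → [38, 6]
OVER     → [38, 6, 38]
OVER     → [38, 6, 38, 6]

[38, 6, 38, 6]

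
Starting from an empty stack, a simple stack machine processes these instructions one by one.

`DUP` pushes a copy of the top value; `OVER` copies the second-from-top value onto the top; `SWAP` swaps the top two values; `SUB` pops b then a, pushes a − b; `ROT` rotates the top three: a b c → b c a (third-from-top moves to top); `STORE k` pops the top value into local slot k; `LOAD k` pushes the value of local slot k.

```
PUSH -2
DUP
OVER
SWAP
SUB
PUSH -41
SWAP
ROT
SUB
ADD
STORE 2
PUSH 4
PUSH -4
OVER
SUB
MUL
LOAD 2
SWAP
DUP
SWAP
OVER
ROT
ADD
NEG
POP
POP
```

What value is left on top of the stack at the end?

-39

PUSH -2  : -2
DUP      : -2 -2
OVER     : -2 -2 -2
SWAP     : -2 -2 -2
SUB      : -2 0
PUSH -41 : -2 0 -41
SWAP     : -2 -41 0
ROT      : -41 0 -2
SUB      : -41 2
ADD      : -39
STORE 2  : (empty)
PUSH 4   : 4
PUSH -4  : 4 -4
OVER     : 4 -4 4
SUB      : 4 -8
MUL      : -32
LOAD 2   : -32 -39
SWAP     : -39 -32
DUP      : -39 -32 -32
SWAP     : -39 -32 -32
OVER     : -39 -32 -32 -32
ROT      : -39 -32 -32 -32
ADD      : -39 -32 -64
NEG      : -39 -32 64
POP      : -39 -32
POP      : -39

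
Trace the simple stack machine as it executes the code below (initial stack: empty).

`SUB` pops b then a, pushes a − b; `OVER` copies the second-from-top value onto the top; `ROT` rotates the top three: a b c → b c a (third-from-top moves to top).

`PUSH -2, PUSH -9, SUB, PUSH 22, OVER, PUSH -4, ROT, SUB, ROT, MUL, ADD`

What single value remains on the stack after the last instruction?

PUSH -2  [-2]
PUSH -9  [-2, -9]
SUB      [7]
PUSH 22  [7, 22]
OVER     [7, 22, 7]
PUSH -4  [7, 22, 7, -4]
ROT      [7, 7, -4, 22]
SUB      [7, 7, -26]
ROT      [7, -26, 7]
MUL      [7, -182]
ADD      [-175]

-175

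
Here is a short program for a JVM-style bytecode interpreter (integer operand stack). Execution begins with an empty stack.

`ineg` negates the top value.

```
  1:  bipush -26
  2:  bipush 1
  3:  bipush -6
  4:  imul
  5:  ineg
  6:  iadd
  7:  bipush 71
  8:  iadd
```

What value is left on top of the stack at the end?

51

bipush -26  [-26]
bipush 1    [-26, 1]
bipush -6   [-26, 1, -6]
imul        [-26, -6]
ineg        [-26, 6]
iadd        [-20]
bipush 71   [-20, 71]
iadd        [51]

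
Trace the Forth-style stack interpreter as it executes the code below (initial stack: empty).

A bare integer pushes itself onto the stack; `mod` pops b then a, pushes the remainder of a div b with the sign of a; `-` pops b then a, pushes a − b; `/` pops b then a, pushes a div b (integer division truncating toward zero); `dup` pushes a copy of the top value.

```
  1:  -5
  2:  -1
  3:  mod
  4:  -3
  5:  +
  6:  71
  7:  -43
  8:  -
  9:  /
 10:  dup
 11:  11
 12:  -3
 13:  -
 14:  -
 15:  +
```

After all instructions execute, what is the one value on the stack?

-14

-5   [-5]
-1   [-5, -1]
mod  [0]
-3   [0, -3]
+    [-3]
71   [-3, 71]
-43  [-3, 71, -43]
-    [-3, 114]
/    [0]
dup  [0, 0]
11   [0, 0, 11]
-3   [0, 0, 11, -3]
-    [0, 0, 14]
-    [0, -14]
+    [-14]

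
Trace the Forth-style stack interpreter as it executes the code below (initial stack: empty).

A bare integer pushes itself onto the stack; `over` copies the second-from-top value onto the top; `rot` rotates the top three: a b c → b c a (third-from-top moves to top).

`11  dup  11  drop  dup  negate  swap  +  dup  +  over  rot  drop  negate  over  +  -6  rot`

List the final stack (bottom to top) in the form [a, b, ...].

[-11, -6, 0]

11     : 11
dup    : 11 11
11     : 11 11 11
drop   : 11 11
dup    : 11 11 11
negate : 11 11 -11
swap   : 11 -11 11
+      : 11 0
dup    : 11 0 0
+      : 11 0
over   : 11 0 11
rot    : 0 11 11
drop   : 0 11
negate : 0 -11
over   : 0 -11 0
+      : 0 -11
-6     : 0 -11 -6
rot    : -11 -6 0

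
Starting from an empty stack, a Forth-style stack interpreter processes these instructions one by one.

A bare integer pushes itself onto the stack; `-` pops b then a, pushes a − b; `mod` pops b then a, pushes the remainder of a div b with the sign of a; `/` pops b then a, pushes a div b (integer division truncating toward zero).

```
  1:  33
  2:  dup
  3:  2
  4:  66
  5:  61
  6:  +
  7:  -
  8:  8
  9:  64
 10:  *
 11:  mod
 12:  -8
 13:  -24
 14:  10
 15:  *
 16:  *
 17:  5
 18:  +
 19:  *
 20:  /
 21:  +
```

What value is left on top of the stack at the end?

33

33   [33]
dup  [33, 33]
2    [33, 33, 2]
66   [33, 33, 2, 66]
61   [33, 33, 2, 66, 61]
+    [33, 33, 2, 127]
-    [33, 33, -125]
8    [33, 33, -125, 8]
64   [33, 33, -125, 8, 64]
*    [33, 33, -125, 512]
mod  [33, 33, -125]
-8   [33, 33, -125, -8]
-24  [33, 33, -125, -8, -24]
10   [33, 33, -125, -8, -24, 10]
*    [33, 33, -125, -8, -240]
*    [33, 33, -125, 1920]
5    [33, 33, -125, 1920, 5]
+    [33, 33, -125, 1925]
*    [33, 33, -240625]
/    [33, 0]
+    [33]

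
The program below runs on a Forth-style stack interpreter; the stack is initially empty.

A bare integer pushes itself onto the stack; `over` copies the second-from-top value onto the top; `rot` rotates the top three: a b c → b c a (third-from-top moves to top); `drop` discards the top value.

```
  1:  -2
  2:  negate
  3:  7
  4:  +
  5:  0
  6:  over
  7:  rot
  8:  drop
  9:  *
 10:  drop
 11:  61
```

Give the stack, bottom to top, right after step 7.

[0, 9, 9]

-2     : [-2]
negate : [2]
7      : [2, 7]
+      : [9]
0      : [9, 0]
over   : [9, 0, 9]
rot    : [0, 9, 9]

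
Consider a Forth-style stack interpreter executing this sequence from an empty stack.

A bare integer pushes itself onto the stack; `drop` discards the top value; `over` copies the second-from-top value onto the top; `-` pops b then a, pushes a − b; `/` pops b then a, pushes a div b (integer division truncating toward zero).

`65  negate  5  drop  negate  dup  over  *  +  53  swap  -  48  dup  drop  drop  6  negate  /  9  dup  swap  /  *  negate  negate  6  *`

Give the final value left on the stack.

4236

65     : [65]
negate : [-65]
5      : [-65, 5]
drop   : [-65]
negate : [65]
dup    : [65, 65]
over   : [65, 65, 65]
*      : [65, 4225]
+      : [4290]
53     : [4290, 53]
swap   : [53, 4290]
-      : [-4237]
48     : [-4237, 48]
dup    : [-4237, 48, 48]
drop   : [-4237, 48]
drop   : [-4237]
6      : [-4237, 6]
negate : [-4237, -6]
/      : [706]
9      : [706, 9]
dup    : [706, 9, 9]
swap   : [706, 9, 9]
/      : [706, 1]
*      : [706]
negate : [-706]
negate : [706]
6      : [706, 6]
*      : [4236]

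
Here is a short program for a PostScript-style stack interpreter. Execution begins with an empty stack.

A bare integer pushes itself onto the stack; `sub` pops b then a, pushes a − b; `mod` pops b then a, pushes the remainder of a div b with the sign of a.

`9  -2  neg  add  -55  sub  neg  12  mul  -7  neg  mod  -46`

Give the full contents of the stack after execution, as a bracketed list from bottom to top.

[-1, -46]

9   → [9]
-2  → [9, -2]
neg → [9, 2]
add → [11]
-55 → [11, -55]
sub → [66]
neg → [-66]
12  → [-66, 12]
mul → [-792]
-7  → [-792, -7]
neg → [-792, 7]
mod → [-1]
-46 → [-1, -46]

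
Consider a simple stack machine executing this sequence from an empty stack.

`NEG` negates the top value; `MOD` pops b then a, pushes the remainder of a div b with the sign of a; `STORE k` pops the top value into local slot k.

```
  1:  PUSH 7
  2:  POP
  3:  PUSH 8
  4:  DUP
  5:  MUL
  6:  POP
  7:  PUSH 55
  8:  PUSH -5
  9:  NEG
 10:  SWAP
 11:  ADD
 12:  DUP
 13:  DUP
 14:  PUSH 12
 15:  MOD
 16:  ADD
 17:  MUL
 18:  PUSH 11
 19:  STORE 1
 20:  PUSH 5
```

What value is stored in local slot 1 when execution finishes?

11

PUSH 7  → 7
POP     → (empty)
PUSH 8  → 8
DUP     → 8 8
MUL     → 64
POP     → (empty)
PUSH 55 → 55
PUSH -5 → 55 -5
NEG     → 55 5
SWAP    → 5 55
ADD     → 60
DUP     → 60 60
DUP     → 60 60 60
PUSH 12 → 60 60 60 12
MOD     → 60 60 0
ADD     → 60 60
MUL     → 3600
PUSH 11 → 3600 11
STORE 1 → 3600
PUSH 5  → 3600 5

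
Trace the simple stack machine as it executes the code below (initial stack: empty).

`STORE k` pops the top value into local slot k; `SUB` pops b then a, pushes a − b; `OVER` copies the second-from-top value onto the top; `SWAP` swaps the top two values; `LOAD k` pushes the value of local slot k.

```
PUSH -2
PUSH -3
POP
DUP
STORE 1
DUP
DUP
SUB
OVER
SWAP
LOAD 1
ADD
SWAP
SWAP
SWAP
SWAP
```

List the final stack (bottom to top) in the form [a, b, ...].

PUSH -2 : -2
PUSH -3 : -2 -3
POP     : -2
DUP     : -2 -2
STORE 1 : -2
DUP     : -2 -2
DUP     : -2 -2 -2
SUB     : -2 0
OVER    : -2 0 -2
SWAP    : -2 -2 0
LOAD 1  : -2 -2 0 -2
ADD     : -2 -2 -2
SWAP    : -2 -2 -2
SWAP    : -2 -2 -2
SWAP    : -2 -2 -2
SWAP    : -2 -2 -2

[-2, -2, -2]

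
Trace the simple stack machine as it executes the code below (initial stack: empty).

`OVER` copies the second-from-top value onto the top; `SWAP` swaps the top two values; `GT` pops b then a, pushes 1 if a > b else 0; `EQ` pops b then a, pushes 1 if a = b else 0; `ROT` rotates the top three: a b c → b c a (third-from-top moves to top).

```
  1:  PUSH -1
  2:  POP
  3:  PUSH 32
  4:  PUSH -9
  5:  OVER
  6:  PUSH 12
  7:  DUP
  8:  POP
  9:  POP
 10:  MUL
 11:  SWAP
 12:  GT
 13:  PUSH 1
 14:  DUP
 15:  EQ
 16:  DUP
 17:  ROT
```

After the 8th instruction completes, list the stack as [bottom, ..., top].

PUSH -1  [-1]
POP      []
PUSH 32  [32]
PUSH -9  [32, -9]
OVER     [32, -9, 32]
PUSH 12  [32, -9, 32, 12]
DUP      [32, -9, 32, 12, 12]
POP      [32, -9, 32, 12]

[32, -9, 32, 12]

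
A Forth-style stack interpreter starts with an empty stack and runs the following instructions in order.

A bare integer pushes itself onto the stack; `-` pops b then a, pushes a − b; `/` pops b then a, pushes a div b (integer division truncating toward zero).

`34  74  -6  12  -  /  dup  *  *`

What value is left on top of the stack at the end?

34  -> [34]
74  -> [34, 74]
-6  -> [34, 74, -6]
12  -> [34, 74, -6, 12]
-   -> [34, 74, -18]
/   -> [34, -4]
dup -> [34, -4, -4]
*   -> [34, 16]
*   -> [544]

544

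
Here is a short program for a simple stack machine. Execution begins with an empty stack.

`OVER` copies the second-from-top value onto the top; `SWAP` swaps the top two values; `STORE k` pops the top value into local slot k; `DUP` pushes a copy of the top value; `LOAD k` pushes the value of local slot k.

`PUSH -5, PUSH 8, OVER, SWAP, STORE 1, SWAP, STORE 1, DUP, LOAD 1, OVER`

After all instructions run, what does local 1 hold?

PUSH -5 : -5
PUSH 8  : -5 8
OVER    : -5 8 -5
SWAP    : -5 -5 8
STORE 1 : -5 -5
SWAP    : -5 -5
STORE 1 : -5
DUP     : -5 -5
LOAD 1  : -5 -5 -5
OVER    : -5 -5 -5 -5

-5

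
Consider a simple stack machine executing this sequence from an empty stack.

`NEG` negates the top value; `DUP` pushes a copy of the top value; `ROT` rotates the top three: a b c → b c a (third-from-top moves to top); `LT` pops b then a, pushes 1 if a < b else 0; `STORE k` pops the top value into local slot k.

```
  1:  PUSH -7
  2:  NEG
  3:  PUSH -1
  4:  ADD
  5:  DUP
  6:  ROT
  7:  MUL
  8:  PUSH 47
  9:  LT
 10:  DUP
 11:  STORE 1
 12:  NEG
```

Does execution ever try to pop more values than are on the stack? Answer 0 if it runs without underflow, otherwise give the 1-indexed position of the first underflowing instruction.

PUSH -7 → -7
NEG     → 7
PUSH -1 → 7 -1
ADD     → 6
DUP     → 6 6
ROT  — needs 3 operands, stack has 2 → underflow

6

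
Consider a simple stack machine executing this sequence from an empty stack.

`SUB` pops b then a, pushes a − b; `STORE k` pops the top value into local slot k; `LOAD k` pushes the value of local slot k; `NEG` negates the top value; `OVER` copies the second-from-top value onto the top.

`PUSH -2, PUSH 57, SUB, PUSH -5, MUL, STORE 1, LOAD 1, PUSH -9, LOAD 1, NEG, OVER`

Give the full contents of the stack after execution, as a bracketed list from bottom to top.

PUSH -2  -2
PUSH 57  -2 57
SUB      -59
PUSH -5  -59 -5
MUL      295
STORE 1  (empty)
LOAD 1   295
PUSH -9  295 -9
LOAD 1   295 -9 295
NEG      295 -9 -295
OVER     295 -9 -295 -9

[295, -9, -295, -9]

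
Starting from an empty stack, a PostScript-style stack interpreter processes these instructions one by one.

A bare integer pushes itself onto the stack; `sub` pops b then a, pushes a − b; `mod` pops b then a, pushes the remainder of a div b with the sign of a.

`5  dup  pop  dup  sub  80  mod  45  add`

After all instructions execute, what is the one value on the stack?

45

5   -> 5
dup -> 5 5
pop -> 5
dup -> 5 5
sub -> 0
80  -> 0 80
mod -> 0
45  -> 0 45
add -> 45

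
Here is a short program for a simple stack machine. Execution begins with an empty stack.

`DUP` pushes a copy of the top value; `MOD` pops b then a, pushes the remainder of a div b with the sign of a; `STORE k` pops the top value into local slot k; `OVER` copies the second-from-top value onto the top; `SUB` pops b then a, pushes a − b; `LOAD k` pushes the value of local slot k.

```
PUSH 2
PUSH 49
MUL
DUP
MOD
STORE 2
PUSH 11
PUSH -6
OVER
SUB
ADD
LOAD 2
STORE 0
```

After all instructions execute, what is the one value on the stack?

-6

PUSH 2  → 2
PUSH 49 → 2 49
MUL     → 98
DUP     → 98 98
MOD     → 0
STORE 2 → (empty)
PUSH 11 → 11
PUSH -6 → 11 -6
OVER    → 11 -6 11
SUB     → 11 -17
ADD     → -6
LOAD 2  → -6 0
STORE 0 → -6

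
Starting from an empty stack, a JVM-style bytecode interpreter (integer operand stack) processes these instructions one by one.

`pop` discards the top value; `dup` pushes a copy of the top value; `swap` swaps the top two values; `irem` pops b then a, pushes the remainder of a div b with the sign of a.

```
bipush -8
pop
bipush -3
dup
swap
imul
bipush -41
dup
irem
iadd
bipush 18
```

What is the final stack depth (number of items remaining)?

bipush -8  : -8
pop        : (empty)
bipush -3  : -3
dup        : -3 -3
swap       : -3 -3
imul       : 9
bipush -41 : 9 -41
dup        : 9 -41 -41
irem       : 9 0
iadd       : 9
bipush 18  : 9 18

2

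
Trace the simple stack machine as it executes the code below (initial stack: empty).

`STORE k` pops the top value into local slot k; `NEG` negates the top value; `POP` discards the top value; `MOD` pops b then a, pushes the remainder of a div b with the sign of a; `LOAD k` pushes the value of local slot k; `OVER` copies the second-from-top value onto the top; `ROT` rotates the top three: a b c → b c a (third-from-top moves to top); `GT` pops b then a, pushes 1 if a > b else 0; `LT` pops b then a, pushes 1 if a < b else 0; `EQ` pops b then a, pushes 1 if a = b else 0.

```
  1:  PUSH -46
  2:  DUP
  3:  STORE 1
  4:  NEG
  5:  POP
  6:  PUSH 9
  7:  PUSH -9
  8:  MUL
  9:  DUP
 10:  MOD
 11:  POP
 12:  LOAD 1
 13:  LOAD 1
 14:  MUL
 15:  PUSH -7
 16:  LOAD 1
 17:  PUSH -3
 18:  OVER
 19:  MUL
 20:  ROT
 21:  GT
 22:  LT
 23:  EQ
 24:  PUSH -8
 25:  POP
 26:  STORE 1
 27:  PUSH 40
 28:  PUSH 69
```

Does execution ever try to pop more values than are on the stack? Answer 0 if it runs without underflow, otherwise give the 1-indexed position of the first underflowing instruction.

0

PUSH -46 -> -46
DUP      -> -46 -46
STORE 1  -> -46
NEG      -> 46
POP      -> (empty)
PUSH 9   -> 9
PUSH -9  -> 9 -9
MUL      -> -81
DUP      -> -81 -81
MOD      -> 0
POP      -> (empty)
LOAD 1   -> -46
LOAD 1   -> -46 -46
MUL      -> 2116
PUSH -7  -> 2116 -7
LOAD 1   -> 2116 -7 -46
PUSH -3  -> 2116 -7 -46 -3
OVER     -> 2116 -7 -46 -3 -46
MUL      -> 2116 -7 -46 138
ROT      -> 2116 -46 138 -7
GT       -> 2116 -46 1
LT       -> 2116 1
EQ       -> 0
PUSH -8  -> 0 -8
POP      -> 0
STORE 1  -> (empty)
PUSH 40  -> 40
PUSH 69  -> 40 69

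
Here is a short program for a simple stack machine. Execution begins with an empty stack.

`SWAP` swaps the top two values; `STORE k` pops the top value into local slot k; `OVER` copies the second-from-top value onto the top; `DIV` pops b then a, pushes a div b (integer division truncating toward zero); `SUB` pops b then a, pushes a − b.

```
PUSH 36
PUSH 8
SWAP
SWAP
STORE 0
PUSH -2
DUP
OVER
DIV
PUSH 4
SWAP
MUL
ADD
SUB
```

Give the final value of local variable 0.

PUSH 36  36
PUSH 8   36 8
SWAP     8 36
SWAP     36 8
STORE 0  36
PUSH -2  36 -2
DUP      36 -2 -2
OVER     36 -2 -2 -2
DIV      36 -2 1
PUSH 4   36 -2 1 4
SWAP     36 -2 4 1
MUL      36 -2 4
ADD      36 2
SUB      34

8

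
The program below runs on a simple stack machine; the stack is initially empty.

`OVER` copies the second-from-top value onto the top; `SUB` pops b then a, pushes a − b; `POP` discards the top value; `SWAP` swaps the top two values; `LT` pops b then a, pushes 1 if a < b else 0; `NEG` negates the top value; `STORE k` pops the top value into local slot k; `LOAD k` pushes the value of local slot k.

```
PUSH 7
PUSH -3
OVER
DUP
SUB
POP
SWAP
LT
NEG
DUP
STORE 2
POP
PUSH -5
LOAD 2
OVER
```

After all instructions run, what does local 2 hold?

PUSH 7  → [7]
PUSH -3 → [7, -3]
OVER    → [7, -3, 7]
DUP     → [7, -3, 7, 7]
SUB     → [7, -3, 0]
POP     → [7, -3]
SWAP    → [-3, 7]
LT      → [1]
NEG     → [-1]
DUP     → [-1, -1]
STORE 2 → [-1]
POP     → []
PUSH -5 → [-5]
LOAD 2  → [-5, -1]
OVER    → [-5, -1, -5]

-1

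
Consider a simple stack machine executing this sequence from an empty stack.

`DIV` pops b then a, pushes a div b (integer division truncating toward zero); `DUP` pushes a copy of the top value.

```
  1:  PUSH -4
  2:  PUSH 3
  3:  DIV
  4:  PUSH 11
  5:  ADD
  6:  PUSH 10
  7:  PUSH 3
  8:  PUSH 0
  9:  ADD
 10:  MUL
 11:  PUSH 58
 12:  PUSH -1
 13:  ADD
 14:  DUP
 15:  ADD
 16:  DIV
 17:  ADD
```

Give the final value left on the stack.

PUSH -4 -> -4
PUSH 3  -> -4 3
DIV     -> -1
PUSH 11 -> -1 11
ADD     -> 10
PUSH 10 -> 10 10
PUSH 3  -> 10 10 3
PUSH 0  -> 10 10 3 0
ADD     -> 10 10 3
MUL     -> 10 30
PUSH 58 -> 10 30 58
PUSH -1 -> 10 30 58 -1
ADD     -> 10 30 57
DUP     -> 10 30 57 57
ADD     -> 10 30 114
DIV     -> 10 0
ADD     -> 10

10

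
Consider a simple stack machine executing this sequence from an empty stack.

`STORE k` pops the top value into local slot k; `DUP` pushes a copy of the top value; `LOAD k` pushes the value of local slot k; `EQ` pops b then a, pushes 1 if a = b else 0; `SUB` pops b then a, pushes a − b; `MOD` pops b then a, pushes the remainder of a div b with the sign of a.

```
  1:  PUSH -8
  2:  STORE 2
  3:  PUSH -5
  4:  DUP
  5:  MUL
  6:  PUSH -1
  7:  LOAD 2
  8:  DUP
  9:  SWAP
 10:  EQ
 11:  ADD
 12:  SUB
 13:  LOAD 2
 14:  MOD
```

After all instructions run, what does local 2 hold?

PUSH -8  [-8]
STORE 2  []
PUSH -5  [-5]
DUP      [-5, -5]
MUL      [25]
PUSH -1  [25, -1]
LOAD 2   [25, -1, -8]
DUP      [25, -1, -8, -8]
SWAP     [25, -1, -8, -8]
EQ       [25, -1, 1]
ADD      [25, 0]
SUB      [25]
LOAD 2   [25, -8]
MOD      [1]

-8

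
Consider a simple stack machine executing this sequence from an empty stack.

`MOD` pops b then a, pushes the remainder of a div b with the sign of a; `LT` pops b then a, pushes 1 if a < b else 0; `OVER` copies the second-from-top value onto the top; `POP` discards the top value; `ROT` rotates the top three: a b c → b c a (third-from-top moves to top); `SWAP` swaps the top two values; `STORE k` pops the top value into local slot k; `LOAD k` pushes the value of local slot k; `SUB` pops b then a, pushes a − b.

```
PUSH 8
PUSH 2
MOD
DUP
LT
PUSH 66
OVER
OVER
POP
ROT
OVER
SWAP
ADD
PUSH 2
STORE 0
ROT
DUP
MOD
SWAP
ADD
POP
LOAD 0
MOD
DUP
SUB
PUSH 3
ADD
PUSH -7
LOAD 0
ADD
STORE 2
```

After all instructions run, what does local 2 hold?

PUSH 8  : [8]
PUSH 2  : [8, 2]
MOD     : [0]
DUP     : [0, 0]
LT      : [0]
PUSH 66 : [0, 66]
OVER    : [0, 66, 0]
OVER    : [0, 66, 0, 66]
POP     : [0, 66, 0]
ROT     : [66, 0, 0]
OVER    : [66, 0, 0, 0]
SWAP    : [66, 0, 0, 0]
ADD     : [66, 0, 0]
PUSH 2  : [66, 0, 0, 2]
STORE 0 : [66, 0, 0]
ROT     : [0, 0, 66]
DUP     : [0, 0, 66, 66]
MOD     : [0, 0, 0]
SWAP    : [0, 0, 0]
ADD     : [0, 0]
POP     : [0]
LOAD 0  : [0, 2]
MOD     : [0]
DUP     : [0, 0]
SUB     : [0]
PUSH 3  : [0, 3]
ADD     : [3]
PUSH -7 : [3, -7]
LOAD 0  : [3, -7, 2]
ADD     : [3, -5]
STORE 2 : [3]

-5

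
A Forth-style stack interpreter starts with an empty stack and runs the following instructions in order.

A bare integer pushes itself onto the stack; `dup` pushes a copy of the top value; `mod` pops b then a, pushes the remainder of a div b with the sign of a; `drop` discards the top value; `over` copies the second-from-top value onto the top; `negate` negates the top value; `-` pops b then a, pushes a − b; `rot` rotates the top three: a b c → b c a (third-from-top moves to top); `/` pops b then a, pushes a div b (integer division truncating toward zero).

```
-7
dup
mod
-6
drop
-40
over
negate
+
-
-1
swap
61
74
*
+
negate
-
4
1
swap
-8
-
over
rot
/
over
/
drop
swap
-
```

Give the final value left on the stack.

-4541

-7     : [-7]
dup    : [-7, -7]
mod    : [0]
-6     : [0, -6]
drop   : [0]
-40    : [0, -40]
over   : [0, -40, 0]
negate : [0, -40, 0]
+      : [0, -40]
-      : [40]
-1     : [40, -1]
swap   : [-1, 40]
61     : [-1, 40, 61]
74     : [-1, 40, 61, 74]
*      : [-1, 40, 4514]
+      : [-1, 4554]
negate : [-1, -4554]
-      : [4553]
4      : [4553, 4]
1      : [4553, 4, 1]
swap   : [4553, 1, 4]
-8     : [4553, 1, 4, -8]
-      : [4553, 1, 12]
over   : [4553, 1, 12, 1]
rot    : [4553, 12, 1, 1]
/      : [4553, 12, 1]
over   : [4553, 12, 1, 12]
/      : [4553, 12, 0]
drop   : [4553, 12]
swap   : [12, 4553]
-      : [-4541]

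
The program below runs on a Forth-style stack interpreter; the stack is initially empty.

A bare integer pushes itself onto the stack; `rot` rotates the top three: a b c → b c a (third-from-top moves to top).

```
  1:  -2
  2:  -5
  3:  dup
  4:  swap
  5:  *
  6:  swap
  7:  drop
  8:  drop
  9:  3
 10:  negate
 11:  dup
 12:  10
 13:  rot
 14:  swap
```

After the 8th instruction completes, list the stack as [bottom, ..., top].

-2    -2
-5    -2 -5
dup   -2 -5 -5
swap  -2 -5 -5
*     -2 25
swap  25 -2
drop  25
drop  (empty)

[]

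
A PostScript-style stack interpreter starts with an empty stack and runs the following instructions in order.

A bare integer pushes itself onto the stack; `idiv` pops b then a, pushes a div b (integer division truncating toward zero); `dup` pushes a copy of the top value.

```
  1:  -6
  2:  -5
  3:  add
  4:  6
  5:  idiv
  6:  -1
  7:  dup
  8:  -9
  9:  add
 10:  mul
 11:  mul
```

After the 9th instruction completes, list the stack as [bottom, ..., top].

[-1, -1, -10]

-6    -6
-5    -6 -5
add   -11
6     -11 6
idiv  -1
-1    -1 -1
dup   -1 -1 -1
-9    -1 -1 -1 -9
add   -1 -1 -10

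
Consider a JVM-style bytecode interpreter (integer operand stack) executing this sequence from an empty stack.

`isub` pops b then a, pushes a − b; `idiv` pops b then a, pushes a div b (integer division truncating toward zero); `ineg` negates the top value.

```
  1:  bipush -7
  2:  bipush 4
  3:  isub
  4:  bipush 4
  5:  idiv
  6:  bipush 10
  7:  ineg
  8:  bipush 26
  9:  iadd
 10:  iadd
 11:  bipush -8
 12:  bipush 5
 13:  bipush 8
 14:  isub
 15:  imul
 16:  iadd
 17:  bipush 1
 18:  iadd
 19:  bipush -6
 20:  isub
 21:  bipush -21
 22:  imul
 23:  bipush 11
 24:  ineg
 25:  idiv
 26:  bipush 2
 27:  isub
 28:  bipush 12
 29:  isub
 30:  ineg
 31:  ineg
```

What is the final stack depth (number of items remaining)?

bipush -7  : [-7]
bipush 4   : [-7, 4]
isub       : [-11]
bipush 4   : [-11, 4]
idiv       : [-2]
bipush 10  : [-2, 10]
ineg       : [-2, -10]
bipush 26  : [-2, -10, 26]
iadd       : [-2, 16]
iadd       : [14]
bipush -8  : [14, -8]
bipush 5   : [14, -8, 5]
bipush 8   : [14, -8, 5, 8]
isub       : [14, -8, -3]
imul       : [14, 24]
iadd       : [38]
bipush 1   : [38, 1]
iadd       : [39]
bipush -6  : [39, -6]
isub       : [45]
bipush -21 : [45, -21]
imul       : [-945]
bipush 11  : [-945, 11]
ineg       : [-945, -11]
idiv       : [85]
bipush 2   : [85, 2]
isub       : [83]
bipush 12  : [83, 12]
isub       : [71]
ineg       : [-71]
ineg       : [71]

1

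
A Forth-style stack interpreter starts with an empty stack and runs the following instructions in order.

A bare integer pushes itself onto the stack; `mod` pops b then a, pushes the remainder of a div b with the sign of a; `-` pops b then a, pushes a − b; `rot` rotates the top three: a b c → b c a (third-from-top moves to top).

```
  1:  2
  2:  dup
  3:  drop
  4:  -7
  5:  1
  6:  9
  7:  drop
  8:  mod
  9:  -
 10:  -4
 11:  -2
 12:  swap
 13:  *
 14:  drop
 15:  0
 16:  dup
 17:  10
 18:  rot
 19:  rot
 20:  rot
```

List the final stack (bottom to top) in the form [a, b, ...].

[2, 0, 0, 10]

2     [2]
dup   [2, 2]
drop  [2]
-7    [2, -7]
1     [2, -7, 1]
9     [2, -7, 1, 9]
drop  [2, -7, 1]
mod   [2, 0]
-     [2]
-4    [2, -4]
-2    [2, -4, -2]
swap  [2, -2, -4]
*     [2, 8]
drop  [2]
0     [2, 0]
dup   [2, 0, 0]
10    [2, 0, 0, 10]
rot   [2, 0, 10, 0]
rot   [2, 10, 0, 0]
rot   [2, 0, 0, 10]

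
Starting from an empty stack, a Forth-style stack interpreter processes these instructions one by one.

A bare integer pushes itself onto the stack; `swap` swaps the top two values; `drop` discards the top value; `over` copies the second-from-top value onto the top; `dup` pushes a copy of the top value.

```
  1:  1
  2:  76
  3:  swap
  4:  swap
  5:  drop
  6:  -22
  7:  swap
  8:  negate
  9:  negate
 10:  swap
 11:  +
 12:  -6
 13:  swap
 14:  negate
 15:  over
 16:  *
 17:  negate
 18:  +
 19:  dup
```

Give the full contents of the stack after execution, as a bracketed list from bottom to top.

1      : 1
76     : 1 76
swap   : 76 1
swap   : 1 76
drop   : 1
-22    : 1 -22
swap   : -22 1
negate : -22 -1
negate : -22 1
swap   : 1 -22
+      : -21
-6     : -21 -6
swap   : -6 -21
negate : -6 21
over   : -6 21 -6
*      : -6 -126
negate : -6 126
+      : 120
dup    : 120 120

[120, 120]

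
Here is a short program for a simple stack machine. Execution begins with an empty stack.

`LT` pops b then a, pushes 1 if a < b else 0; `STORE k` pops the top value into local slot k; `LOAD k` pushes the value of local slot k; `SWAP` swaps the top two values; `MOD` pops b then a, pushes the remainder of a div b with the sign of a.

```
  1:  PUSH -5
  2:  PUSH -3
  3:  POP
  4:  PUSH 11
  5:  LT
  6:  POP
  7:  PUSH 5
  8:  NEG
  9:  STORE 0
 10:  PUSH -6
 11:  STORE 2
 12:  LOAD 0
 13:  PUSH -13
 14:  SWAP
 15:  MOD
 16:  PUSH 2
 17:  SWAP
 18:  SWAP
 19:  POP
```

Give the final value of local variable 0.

-5

PUSH -5  → [-5]
PUSH -3  → [-5, -3]
POP      → [-5]
PUSH 11  → [-5, 11]
LT       → [1]
POP      → []
PUSH 5   → [5]
NEG      → [-5]
STORE 0  → []
PUSH -6  → [-6]
STORE 2  → []
LOAD 0   → [-5]
PUSH -13 → [-5, -13]
SWAP     → [-13, -5]
MOD      → [-3]
PUSH 2   → [-3, 2]
SWAP     → [2, -3]
SWAP     → [-3, 2]
POP      → [-3]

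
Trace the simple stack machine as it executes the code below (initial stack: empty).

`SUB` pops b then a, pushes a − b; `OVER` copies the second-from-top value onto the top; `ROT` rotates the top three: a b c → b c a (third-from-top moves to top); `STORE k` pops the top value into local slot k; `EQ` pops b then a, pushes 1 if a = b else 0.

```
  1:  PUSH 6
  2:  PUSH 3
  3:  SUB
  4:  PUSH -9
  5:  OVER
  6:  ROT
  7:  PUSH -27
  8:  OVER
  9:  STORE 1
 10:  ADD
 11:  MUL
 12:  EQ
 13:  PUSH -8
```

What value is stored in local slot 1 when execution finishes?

PUSH 6   -> [6]
PUSH 3   -> [6, 3]
SUB      -> [3]
PUSH -9  -> [3, -9]
OVER     -> [3, -9, 3]
ROT      -> [-9, 3, 3]
PUSH -27 -> [-9, 3, 3, -27]
OVER     -> [-9, 3, 3, -27, 3]
STORE 1  -> [-9, 3, 3, -27]
ADD      -> [-9, 3, -24]
MUL      -> [-9, -72]
EQ       -> [0]
PUSH -8  -> [0, -8]

3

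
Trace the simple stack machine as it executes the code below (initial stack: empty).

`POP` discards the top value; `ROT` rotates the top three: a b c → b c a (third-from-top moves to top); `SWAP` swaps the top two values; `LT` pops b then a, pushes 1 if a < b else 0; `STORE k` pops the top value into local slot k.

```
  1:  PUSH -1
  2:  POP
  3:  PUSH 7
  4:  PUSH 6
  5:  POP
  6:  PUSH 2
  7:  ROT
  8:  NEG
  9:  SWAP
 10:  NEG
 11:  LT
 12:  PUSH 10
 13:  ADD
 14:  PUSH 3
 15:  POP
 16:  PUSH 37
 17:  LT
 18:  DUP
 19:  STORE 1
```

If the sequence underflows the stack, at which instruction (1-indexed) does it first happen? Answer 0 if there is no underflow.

7

PUSH -1 -> -1
POP     -> (empty)
PUSH 7  -> 7
PUSH 6  -> 7 6
POP     -> 7
PUSH 2  -> 7 2
ROT  — needs 3 operands, stack has 2 → underflow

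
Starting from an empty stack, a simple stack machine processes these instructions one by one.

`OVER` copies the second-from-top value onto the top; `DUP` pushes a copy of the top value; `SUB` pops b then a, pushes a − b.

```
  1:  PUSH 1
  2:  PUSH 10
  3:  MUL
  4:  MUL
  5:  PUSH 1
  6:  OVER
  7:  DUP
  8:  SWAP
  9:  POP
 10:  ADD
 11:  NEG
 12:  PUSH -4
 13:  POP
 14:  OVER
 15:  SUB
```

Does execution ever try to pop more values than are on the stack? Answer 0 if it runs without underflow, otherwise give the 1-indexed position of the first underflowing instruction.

4

PUSH 1  → 1
PUSH 10 → 1 10
MUL     → 10
MUL  — needs 2 operands, stack has 1 → underflow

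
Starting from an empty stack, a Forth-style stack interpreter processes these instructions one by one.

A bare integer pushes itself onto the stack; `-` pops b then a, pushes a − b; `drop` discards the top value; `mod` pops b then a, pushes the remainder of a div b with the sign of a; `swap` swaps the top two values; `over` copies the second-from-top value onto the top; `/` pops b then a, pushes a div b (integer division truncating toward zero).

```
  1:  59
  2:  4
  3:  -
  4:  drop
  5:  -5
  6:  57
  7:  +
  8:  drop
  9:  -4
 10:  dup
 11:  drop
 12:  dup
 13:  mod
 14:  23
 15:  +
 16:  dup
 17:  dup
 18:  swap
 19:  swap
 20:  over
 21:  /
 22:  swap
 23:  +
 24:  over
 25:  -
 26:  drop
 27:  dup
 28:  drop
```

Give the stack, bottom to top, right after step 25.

[23, 1]

59   -> [59]
4    -> [59, 4]
-    -> [55]
drop -> []
-5   -> [-5]
57   -> [-5, 57]
+    -> [52]
drop -> []
-4   -> [-4]
dup  -> [-4, -4]
drop -> [-4]
dup  -> [-4, -4]
mod  -> [0]
23   -> [0, 23]
+    -> [23]
dup  -> [23, 23]
dup  -> [23, 23, 23]
swap -> [23, 23, 23]
swap -> [23, 23, 23]
over -> [23, 23, 23, 23]
/    -> [23, 23, 1]
swap -> [23, 1, 23]
+    -> [23, 24]
over -> [23, 24, 23]
-    -> [23, 1]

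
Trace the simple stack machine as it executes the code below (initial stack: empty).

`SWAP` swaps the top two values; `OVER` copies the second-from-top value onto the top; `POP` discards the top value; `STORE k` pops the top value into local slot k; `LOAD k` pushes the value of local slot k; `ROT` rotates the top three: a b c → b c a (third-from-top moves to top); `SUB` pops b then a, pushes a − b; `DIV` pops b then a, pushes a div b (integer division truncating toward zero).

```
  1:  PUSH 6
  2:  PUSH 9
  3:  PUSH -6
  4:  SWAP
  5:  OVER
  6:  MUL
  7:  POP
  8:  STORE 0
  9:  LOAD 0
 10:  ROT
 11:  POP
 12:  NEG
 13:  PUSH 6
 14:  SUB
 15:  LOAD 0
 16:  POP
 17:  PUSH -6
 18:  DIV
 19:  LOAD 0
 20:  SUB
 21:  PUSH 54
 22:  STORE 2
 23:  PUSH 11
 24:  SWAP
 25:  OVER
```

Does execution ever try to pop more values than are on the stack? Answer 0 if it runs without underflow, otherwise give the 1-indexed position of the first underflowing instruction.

PUSH 6  -> 6
PUSH 9  -> 6 9
PUSH -6 -> 6 9 -6
SWAP    -> 6 -6 9
OVER    -> 6 -6 9 -6
MUL     -> 6 -6 -54
POP     -> 6 -6
STORE 0 -> 6
LOAD 0  -> 6 -6
ROT  — needs 3 operands, stack has 2 → underflow

10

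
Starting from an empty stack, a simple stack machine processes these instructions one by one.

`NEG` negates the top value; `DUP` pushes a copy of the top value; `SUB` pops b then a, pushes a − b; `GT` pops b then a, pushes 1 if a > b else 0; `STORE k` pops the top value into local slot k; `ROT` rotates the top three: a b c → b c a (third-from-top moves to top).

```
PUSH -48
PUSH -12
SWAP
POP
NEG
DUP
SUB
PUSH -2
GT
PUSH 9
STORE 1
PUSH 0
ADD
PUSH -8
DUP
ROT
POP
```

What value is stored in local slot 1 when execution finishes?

PUSH -48 : -48
PUSH -12 : -48 -12
SWAP     : -12 -48
POP      : -12
NEG      : 12
DUP      : 12 12
SUB      : 0
PUSH -2  : 0 -2
GT       : 1
PUSH 9   : 1 9
STORE 1  : 1
PUSH 0   : 1 0
ADD      : 1
PUSH -8  : 1 -8
DUP      : 1 -8 -8
ROT      : -8 -8 1
POP      : -8 -8

9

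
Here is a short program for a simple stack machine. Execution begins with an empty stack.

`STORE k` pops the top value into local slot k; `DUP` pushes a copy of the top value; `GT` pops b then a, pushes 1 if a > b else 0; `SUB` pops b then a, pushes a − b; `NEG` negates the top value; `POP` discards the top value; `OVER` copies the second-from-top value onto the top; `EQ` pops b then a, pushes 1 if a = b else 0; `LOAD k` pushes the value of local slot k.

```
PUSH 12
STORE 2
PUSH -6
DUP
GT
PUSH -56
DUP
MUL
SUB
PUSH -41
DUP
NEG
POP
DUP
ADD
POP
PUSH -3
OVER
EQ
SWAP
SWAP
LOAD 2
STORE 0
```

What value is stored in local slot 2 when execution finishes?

12

PUSH 12  : 12
STORE 2  : (empty)
PUSH -6  : -6
DUP      : -6 -6
GT       : 0
PUSH -56 : 0 -56
DUP      : 0 -56 -56
MUL      : 0 3136
SUB      : -3136
PUSH -41 : -3136 -41
DUP      : -3136 -41 -41
NEG      : -3136 -41 41
POP      : -3136 -41
DUP      : -3136 -41 -41
ADD      : -3136 -82
POP      : -3136
PUSH -3  : -3136 -3
OVER     : -3136 -3 -3136
EQ       : -3136 0
SWAP     : 0 -3136
SWAP     : -3136 0
LOAD 2   : -3136 0 12
STORE 0  : -3136 0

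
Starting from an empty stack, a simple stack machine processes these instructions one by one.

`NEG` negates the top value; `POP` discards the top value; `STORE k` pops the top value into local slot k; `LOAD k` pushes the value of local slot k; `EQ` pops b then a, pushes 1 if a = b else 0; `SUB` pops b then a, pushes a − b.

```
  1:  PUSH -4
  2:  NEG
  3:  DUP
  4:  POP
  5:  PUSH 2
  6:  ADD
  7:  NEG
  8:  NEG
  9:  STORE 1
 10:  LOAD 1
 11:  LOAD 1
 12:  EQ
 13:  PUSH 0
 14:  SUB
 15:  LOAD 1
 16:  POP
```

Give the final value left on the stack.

PUSH -4 → [-4]
NEG     → [4]
DUP     → [4, 4]
POP     → [4]
PUSH 2  → [4, 2]
ADD     → [6]
NEG     → [-6]
NEG     → [6]
STORE 1 → []
LOAD 1  → [6]
LOAD 1  → [6, 6]
EQ      → [1]
PUSH 0  → [1, 0]
SUB     → [1]
LOAD 1  → [1, 6]
POP     → [1]

1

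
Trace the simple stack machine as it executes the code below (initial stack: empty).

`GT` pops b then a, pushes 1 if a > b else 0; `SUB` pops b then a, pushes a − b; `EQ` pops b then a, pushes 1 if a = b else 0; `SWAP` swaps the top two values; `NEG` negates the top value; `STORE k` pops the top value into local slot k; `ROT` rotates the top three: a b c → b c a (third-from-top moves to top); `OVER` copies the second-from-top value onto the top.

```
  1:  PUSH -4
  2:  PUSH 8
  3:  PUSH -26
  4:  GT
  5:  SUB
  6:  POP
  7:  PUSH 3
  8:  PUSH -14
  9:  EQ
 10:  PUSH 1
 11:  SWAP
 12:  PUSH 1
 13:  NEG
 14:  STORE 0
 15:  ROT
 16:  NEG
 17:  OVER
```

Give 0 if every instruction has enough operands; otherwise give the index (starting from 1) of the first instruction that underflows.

15

PUSH -4  : [-4]
PUSH 8   : [-4, 8]
PUSH -26 : [-4, 8, -26]
GT       : [-4, 1]
SUB      : [-5]
POP      : []
PUSH 3   : [3]
PUSH -14 : [3, -14]
EQ       : [0]
PUSH 1   : [0, 1]
SWAP     : [1, 0]
PUSH 1   : [1, 0, 1]
NEG      : [1, 0, -1]
STORE 0  : [1, 0]
ROT  — needs 3 operands, stack has 2 → underflow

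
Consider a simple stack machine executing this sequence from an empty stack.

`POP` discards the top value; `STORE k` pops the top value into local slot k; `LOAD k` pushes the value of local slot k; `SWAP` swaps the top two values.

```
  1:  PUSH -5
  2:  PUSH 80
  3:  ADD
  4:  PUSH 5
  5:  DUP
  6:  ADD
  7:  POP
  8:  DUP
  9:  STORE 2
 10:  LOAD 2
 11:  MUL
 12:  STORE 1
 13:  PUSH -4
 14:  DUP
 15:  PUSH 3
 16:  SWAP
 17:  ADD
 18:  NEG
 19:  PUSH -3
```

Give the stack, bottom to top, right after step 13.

[-4]

PUSH -5  -5
PUSH 80  -5 80
ADD      75
PUSH 5   75 5
DUP      75 5 5
ADD      75 10
POP      75
DUP      75 75
STORE 2  75
LOAD 2   75 75
MUL      5625
STORE 1  (empty)
PUSH -4  -4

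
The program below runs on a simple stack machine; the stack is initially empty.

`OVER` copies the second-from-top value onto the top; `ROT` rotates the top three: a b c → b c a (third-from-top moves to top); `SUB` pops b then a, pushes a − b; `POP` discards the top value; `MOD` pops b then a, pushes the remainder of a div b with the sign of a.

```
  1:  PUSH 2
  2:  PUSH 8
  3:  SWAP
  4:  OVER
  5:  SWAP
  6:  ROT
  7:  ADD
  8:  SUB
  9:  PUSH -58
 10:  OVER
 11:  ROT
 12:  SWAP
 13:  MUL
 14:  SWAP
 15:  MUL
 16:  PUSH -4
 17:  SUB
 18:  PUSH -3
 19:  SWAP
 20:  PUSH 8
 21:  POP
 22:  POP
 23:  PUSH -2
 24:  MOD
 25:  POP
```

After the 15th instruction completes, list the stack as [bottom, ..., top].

[-232]

PUSH 2   -> 2
PUSH 8   -> 2 8
SWAP     -> 8 2
OVER     -> 8 2 8
SWAP     -> 8 8 2
ROT      -> 8 2 8
ADD      -> 8 10
SUB      -> -2
PUSH -58 -> -2 -58
OVER     -> -2 -58 -2
ROT      -> -58 -2 -2
SWAP     -> -58 -2 -2
MUL      -> -58 4
SWAP     -> 4 -58
MUL      -> -232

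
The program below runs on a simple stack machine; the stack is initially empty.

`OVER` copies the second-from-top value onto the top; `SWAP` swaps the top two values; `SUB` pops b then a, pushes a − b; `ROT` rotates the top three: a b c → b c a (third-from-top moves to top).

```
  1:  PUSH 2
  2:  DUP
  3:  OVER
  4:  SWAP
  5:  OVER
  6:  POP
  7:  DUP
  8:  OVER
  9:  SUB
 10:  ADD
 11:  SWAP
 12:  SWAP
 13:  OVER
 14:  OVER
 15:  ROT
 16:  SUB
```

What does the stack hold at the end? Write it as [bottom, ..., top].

PUSH 2 -> 2
DUP    -> 2 2
OVER   -> 2 2 2
SWAP   -> 2 2 2
OVER   -> 2 2 2 2
POP    -> 2 2 2
DUP    -> 2 2 2 2
OVER   -> 2 2 2 2 2
SUB    -> 2 2 2 0
ADD    -> 2 2 2
SWAP   -> 2 2 2
SWAP   -> 2 2 2
OVER   -> 2 2 2 2
OVER   -> 2 2 2 2 2
ROT    -> 2 2 2 2 2
SUB    -> 2 2 2 0

[2, 2, 2, 0]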